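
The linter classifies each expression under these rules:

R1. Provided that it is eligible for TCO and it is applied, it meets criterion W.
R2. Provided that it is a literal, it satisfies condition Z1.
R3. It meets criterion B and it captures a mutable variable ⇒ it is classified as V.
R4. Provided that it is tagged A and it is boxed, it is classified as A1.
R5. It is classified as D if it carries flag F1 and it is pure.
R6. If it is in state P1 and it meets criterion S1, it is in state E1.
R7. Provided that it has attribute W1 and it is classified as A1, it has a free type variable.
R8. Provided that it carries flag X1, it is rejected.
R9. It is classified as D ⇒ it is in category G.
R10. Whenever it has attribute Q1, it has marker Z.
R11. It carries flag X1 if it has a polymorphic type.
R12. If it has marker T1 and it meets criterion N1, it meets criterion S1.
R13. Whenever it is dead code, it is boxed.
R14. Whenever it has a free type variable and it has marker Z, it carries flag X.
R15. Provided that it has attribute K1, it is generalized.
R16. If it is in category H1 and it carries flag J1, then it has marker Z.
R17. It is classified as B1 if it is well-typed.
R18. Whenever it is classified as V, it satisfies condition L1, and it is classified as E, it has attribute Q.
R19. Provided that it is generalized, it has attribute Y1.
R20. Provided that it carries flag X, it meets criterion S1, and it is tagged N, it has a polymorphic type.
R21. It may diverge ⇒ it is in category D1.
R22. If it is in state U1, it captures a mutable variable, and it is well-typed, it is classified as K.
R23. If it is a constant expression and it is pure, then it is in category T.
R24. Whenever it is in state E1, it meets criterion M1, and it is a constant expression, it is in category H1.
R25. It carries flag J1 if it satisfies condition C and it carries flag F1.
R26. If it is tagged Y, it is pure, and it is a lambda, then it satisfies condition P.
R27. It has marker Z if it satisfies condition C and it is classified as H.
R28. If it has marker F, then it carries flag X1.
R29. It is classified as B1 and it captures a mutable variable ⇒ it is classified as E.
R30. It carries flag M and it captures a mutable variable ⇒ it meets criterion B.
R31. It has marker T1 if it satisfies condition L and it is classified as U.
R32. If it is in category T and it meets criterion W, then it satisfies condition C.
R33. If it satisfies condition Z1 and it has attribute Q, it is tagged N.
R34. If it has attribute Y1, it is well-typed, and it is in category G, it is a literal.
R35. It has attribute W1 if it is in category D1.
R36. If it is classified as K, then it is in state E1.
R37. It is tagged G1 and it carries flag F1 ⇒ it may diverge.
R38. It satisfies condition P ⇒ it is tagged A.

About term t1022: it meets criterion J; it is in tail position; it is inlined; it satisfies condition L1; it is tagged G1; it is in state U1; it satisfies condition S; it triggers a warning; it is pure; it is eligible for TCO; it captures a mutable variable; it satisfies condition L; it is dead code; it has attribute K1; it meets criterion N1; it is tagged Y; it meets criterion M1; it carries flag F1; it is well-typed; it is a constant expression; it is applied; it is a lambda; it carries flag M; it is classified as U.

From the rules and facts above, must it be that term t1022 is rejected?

Yes

By R1 (it is eligible for TCO, it is applied): it meets criterion W.
By R5 (it carries flag F1, it is pure): it is classified as D.
By R9 (it is classified as D): it is in category G.
By R13 (it is dead code): it is boxed.
By R15 (it has attribute K1): it is generalized.
By R17 (it is well-typed): it is classified as B1.
By R19 (it is generalized): it has attribute Y1.
By R22 (it is in state U1, it captures a mutable variable, it is well-typed): it is classified as K.
By R23 (it is a constant expression, it is pure): it is in category T.
By R26 (it is tagged Y, it is pure, it is a lambda): it satisfies condition P.
By R29 (it is classified as B1, it captures a mutable variable): it is classified as E.
By R30 (it carries flag M, it captures a mutable variable): it meets criterion B.
By R31 (it satisfies condition L, it is classified as U): it has marker T1.
By R32 (it is in category T, it meets criterion W): it satisfies condition C.
By R34 (it has attribute Y1, it is well-typed, it is in category G): it is a literal.
By R36 (it is classified as K): it is in state E1.
By R37 (it is tagged G1, it carries flag F1): it may diverge.
By R38 (it satisfies condition P): it is tagged A.
By R2 (it is a literal): it satisfies condition Z1.
By R3 (it meets criterion B, it captures a mutable variable): it is classified as V.
By R4 (it is tagged A, it is boxed): it is classified as A1.
By R12 (it has marker T1, it meets criterion N1): it meets criterion S1.
By R18 (it is classified as V, it satisfies condition L1, it is classified as E): it has attribute Q.
By R21 (it may diverge): it is in category D1.
By R24 (it is in state E1, it meets criterion M1, it is a constant expression): it is in category H1.
By R25 (it satisfies condition C, it carries flag F1): it carries flag J1.
By R33 (it satisfies condition Z1, it has attribute Q): it is tagged N.
By R35 (it is in category D1): it has attribute W1.
By R7 (it has attribute W1, it is classified as A1): it has a free type variable.
By R16 (it is in category H1, it carries flag J1): it has marker Z.
By R14 (it has a free type variable, it has marker Z): it carries flag X.
By R20 (it carries flag X, it meets criterion S1, it is tagged N): it has a polymorphic type.
By R11 (it has a polymorphic type): it carries flag X1.
By R8 (it carries flag X1): it is rejected.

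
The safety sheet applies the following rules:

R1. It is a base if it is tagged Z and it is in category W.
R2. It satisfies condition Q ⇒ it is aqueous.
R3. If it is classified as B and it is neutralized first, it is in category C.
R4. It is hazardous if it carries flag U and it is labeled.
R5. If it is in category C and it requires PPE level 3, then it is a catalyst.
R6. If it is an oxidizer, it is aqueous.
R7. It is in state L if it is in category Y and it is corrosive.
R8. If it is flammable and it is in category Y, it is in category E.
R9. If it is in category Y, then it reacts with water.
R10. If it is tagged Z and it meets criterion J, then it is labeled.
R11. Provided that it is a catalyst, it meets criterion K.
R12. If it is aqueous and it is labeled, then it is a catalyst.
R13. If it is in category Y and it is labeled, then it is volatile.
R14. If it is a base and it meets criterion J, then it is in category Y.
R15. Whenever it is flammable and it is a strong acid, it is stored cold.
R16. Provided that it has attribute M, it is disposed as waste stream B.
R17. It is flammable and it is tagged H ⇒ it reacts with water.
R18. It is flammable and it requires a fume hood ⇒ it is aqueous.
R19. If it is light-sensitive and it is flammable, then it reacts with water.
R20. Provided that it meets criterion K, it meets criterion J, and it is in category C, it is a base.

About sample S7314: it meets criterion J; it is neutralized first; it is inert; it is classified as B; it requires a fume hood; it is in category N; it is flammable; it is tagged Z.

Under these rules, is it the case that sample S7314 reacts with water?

By R3 (it is classified as B, it is neutralized first): it is in category C.
By R10 (it is tagged Z, it meets criterion J): it is labeled.
By R18 (it is flammable, it requires a fume hood): it is aqueous.
By R12 (it is aqueous, it is labeled): it is a catalyst.
By R11 (it is a catalyst): it meets criterion K.
By R20 (it meets criterion K, it meets criterion J, it is in category C): it is a base.
By R14 (it is a base, it meets criterion J): it is in category Y.
By R9 (it is in category Y): it reacts with water.

Yes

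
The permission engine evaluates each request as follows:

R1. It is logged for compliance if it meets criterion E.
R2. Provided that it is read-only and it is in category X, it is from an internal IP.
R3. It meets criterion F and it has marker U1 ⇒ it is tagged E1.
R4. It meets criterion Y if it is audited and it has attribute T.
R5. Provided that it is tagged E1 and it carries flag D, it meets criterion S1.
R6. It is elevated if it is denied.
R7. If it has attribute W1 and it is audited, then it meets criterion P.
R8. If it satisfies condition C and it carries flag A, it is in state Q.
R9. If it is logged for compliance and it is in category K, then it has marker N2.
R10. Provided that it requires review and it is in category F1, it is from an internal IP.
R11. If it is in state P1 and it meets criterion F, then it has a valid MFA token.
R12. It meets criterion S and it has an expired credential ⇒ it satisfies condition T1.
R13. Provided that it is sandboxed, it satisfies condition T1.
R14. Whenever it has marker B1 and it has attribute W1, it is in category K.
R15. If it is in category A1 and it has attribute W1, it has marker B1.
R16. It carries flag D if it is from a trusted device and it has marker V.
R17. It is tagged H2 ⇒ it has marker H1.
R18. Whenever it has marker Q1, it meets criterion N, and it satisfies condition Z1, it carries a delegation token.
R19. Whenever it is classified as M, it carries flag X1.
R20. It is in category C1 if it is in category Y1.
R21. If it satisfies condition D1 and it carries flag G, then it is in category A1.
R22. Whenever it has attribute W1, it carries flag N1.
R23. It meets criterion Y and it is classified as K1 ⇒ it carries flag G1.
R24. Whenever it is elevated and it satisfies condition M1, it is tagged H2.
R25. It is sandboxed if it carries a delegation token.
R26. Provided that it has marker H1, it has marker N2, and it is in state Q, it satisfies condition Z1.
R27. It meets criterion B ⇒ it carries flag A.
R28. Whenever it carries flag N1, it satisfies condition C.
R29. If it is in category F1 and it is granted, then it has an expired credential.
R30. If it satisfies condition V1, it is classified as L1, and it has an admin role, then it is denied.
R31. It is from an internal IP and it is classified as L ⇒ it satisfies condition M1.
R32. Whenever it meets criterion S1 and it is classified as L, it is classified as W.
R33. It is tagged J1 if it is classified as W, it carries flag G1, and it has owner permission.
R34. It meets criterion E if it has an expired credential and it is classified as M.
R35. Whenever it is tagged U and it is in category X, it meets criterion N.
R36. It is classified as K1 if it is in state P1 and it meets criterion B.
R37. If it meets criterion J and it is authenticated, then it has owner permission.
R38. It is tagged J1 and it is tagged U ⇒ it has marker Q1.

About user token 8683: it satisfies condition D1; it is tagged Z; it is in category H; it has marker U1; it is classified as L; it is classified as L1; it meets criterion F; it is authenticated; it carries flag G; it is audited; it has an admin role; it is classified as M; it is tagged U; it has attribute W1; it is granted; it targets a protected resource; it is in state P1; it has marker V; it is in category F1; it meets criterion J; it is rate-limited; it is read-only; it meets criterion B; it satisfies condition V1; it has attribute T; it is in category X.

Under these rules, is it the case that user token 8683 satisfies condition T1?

No

Forward chaining from the given facts derives: is from an internal IP, is tagged E1, meets criterion Y, meets criterion P, has a valid MFA token, carries flag X1, is in category A1, carries flag N1, carries flag A, satisfies condition C, has an expired credential, is denied, satisfies condition M1, meets criterion E, meets criterion N, is classified as K1, has owner permission, is logged for compliance, is elevated, is in state Q, has marker B1, carries flag G1, is tagged H2, is in category K, has marker H1, has marker N2, satisfies condition Z1.
Rules concluding "it satisfies condition T1": R12 needs "it meets criterion S"; R13 needs "it is sandboxed" — none of these are established.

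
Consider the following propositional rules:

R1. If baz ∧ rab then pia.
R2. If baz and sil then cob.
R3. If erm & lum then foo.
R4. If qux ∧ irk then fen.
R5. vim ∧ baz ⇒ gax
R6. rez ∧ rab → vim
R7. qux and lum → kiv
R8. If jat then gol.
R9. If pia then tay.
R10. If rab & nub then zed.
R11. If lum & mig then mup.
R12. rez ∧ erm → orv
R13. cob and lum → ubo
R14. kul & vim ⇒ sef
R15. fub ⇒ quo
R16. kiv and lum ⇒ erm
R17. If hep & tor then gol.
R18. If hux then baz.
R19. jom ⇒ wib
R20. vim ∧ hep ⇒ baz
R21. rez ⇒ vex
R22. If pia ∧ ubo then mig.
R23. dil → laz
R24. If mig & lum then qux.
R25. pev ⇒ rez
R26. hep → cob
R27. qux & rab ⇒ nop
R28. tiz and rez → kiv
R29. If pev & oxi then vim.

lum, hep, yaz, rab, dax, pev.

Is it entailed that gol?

Forward chaining from the given facts derives: rez, cob, vim, ubo, baz, vex, pia, gax, tay, mig, qux, nop, kiv, mup, erm, foo, orv.
Rules concluding gol: R8 needs jat; R17 needs tor — none of these are established.

No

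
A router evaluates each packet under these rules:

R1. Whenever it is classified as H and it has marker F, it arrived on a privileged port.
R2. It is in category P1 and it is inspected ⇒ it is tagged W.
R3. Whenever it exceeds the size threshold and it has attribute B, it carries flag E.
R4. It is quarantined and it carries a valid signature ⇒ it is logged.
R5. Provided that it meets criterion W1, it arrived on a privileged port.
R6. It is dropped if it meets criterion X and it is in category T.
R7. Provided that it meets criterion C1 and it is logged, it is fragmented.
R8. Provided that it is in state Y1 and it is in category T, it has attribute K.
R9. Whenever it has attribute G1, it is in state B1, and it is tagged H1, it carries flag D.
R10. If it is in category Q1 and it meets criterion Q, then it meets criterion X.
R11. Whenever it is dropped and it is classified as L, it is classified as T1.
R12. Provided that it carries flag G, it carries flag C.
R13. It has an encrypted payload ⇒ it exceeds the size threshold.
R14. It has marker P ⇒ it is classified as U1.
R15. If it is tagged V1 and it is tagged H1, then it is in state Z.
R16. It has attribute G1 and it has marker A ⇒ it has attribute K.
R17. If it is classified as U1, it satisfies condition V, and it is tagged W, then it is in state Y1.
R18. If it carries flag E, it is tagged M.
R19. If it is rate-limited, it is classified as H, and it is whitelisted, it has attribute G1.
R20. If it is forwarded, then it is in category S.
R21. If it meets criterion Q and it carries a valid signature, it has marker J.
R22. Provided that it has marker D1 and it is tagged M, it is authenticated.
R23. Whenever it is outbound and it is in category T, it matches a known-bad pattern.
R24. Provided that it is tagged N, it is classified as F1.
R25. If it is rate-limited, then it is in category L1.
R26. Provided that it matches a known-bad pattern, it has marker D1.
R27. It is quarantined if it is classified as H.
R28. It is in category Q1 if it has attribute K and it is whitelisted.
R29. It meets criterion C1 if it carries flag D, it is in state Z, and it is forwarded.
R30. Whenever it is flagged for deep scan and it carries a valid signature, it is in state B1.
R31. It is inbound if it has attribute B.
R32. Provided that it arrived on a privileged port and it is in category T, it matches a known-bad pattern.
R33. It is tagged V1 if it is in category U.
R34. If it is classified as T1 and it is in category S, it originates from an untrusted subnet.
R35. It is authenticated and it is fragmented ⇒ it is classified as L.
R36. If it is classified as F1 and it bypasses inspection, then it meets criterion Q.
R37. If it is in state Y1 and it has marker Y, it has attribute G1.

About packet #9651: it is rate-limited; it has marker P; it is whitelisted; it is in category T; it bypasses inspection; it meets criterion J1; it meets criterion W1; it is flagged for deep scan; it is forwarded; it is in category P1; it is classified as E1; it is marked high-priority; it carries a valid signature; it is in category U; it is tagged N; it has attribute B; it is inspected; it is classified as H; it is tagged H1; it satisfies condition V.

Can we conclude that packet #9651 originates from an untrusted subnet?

No

Forward chaining from the given facts derives: is tagged W, arrived on a privileged port, is classified as U1, is in state Y1, has attribute G1, is in category S, is classified as F1, is in category L1, is quarantined, is in state B1, is inbound, matches a known-bad pattern, is tagged V1, meets criterion Q, is logged, has attribute K, carries flag D, is in state Z, has marker J, has marker D1, is in category Q1, meets criterion C1, is fragmented, meets criterion X, is dropped.
The only rule concluding "it originates from an untrusted subnet" is R34, which needs "it is classified as T1"; that is never established.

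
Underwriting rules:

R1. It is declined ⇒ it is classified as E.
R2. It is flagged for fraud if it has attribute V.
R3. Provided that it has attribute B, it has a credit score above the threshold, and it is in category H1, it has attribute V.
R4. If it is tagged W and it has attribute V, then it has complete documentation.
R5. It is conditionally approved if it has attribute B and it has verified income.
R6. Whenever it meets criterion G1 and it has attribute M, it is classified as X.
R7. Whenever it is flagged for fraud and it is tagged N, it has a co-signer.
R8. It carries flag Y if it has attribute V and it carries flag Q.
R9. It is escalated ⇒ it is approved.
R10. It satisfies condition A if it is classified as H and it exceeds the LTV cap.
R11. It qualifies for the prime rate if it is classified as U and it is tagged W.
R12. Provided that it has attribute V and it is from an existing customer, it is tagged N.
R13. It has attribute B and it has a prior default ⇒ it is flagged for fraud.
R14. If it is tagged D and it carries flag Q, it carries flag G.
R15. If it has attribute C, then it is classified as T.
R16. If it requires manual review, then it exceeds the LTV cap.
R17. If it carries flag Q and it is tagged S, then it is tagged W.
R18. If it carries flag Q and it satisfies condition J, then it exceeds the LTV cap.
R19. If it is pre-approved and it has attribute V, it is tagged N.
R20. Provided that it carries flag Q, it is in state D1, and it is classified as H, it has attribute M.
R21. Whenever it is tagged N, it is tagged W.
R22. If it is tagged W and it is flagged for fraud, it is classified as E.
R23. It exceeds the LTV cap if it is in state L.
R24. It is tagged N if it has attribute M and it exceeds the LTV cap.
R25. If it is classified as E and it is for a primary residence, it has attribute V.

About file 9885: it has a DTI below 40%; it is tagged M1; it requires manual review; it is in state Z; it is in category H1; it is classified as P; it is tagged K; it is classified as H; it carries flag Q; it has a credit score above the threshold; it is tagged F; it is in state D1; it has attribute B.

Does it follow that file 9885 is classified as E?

By R3 (it has attribute B, it has a credit score above the threshold, it is in category H1): it has attribute V.
By R16 (it requires manual review): it exceeds the LTV cap.
By R20 (it carries flag Q, it is in state D1, it is classified as H): it has attribute M.
By R24 (it has attribute M, it exceeds the LTV cap): it is tagged N.
By R2 (it has attribute V): it is flagged for fraud.
By R21 (it is tagged N): it is tagged W.
By R22 (it is tagged W, it is flagged for fraud): it is classified as E.

Yes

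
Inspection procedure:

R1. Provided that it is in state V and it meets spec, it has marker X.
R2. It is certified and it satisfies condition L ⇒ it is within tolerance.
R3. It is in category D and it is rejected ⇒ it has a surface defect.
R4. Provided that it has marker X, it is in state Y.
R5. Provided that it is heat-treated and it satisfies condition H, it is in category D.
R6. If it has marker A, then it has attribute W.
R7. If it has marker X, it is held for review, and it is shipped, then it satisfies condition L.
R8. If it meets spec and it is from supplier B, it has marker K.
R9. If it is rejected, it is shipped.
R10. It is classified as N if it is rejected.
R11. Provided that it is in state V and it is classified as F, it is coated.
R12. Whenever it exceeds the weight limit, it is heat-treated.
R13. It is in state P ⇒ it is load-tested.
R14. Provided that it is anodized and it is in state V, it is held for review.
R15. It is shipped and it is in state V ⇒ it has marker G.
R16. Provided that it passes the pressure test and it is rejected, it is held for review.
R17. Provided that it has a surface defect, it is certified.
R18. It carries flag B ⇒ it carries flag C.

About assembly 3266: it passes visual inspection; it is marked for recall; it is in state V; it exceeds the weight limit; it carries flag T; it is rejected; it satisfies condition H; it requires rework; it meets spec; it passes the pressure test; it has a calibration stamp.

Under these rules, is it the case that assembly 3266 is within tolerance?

Yes

By R1 (it is in state V, it meets spec): it has marker X.
By R9 (it is rejected): it is shipped.
By R12 (it exceeds the weight limit): it is heat-treated.
By R16 (it passes the pressure test, it is rejected): it is held for review.
By R5 (it is heat-treated, it satisfies condition H): it is in category D.
By R7 (it has marker X, it is held for review, it is shipped): it satisfies condition L.
By R3 (it is in category D, it is rejected): it has a surface defect.
By R17 (it has a surface defect): it is certified.
By R2 (it is certified, it satisfies condition L): it is within tolerance.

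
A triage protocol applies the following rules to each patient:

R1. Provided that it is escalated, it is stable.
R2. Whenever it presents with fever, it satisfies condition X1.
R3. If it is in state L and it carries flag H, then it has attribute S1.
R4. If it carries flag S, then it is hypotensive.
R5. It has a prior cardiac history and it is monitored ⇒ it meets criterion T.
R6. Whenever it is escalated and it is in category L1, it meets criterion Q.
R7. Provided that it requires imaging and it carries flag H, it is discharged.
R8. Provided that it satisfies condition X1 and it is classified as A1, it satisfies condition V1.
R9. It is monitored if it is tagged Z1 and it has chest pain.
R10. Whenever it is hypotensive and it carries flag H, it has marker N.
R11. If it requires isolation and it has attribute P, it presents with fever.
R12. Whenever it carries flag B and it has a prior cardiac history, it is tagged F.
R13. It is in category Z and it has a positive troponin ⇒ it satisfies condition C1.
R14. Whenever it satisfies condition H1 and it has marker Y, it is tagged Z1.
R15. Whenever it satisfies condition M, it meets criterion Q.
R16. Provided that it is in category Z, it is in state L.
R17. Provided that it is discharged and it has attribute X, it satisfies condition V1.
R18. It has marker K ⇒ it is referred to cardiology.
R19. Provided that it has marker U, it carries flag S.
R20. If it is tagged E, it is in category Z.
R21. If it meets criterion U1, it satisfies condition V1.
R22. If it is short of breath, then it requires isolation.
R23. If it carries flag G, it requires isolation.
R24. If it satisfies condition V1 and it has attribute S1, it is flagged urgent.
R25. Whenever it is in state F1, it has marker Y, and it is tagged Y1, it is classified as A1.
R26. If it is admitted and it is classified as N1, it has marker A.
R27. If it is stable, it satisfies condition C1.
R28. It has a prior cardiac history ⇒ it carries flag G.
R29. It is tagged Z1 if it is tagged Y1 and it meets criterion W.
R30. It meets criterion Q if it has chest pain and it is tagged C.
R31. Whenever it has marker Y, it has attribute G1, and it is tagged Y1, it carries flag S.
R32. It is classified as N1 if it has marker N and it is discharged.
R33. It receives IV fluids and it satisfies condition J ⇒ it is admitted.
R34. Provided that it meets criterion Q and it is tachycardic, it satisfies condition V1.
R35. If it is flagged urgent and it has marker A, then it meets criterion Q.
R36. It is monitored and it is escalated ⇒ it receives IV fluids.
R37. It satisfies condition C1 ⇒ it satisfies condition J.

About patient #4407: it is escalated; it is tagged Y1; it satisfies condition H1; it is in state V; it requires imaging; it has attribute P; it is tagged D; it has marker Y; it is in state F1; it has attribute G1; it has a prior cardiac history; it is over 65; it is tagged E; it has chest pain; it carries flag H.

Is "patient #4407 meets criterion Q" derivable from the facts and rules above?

Yes

By R1 (it is escalated): it is stable.
By R7 (it requires imaging, it carries flag H): it is discharged.
By R14 (it satisfies condition H1, it has marker Y): it is tagged Z1.
By R20 (it is tagged E): it is in category Z.
By R25 (it is in state F1, it has marker Y, it is tagged Y1): it is classified as A1.
By R27 (it is stable): it satisfies condition C1.
By R28 (it has a prior cardiac history): it carries flag G.
By R31 (it has marker Y, it has attribute G1, it is tagged Y1): it carries flag S.
By R37 (it satisfies condition C1): it satisfies condition J.
By R4 (it carries flag S): it is hypotensive.
By R9 (it is tagged Z1, it has chest pain): it is monitored.
By R10 (it is hypotensive, it carries flag H): it has marker N.
By R16 (it is in category Z): it is in state L.
By R23 (it carries flag G): it requires isolation.
By R32 (it has marker N, it is discharged): it is classified as N1.
By R36 (it is monitored, it is escalated): it receives IV fluids.
By R3 (it is in state L, it carries flag H): it has attribute S1.
By R11 (it requires isolation, it has attribute P): it presents with fever.
By R33 (it receives IV fluids, it satisfies condition J): it is admitted.
By R2 (it presents with fever): it satisfies condition X1.
By R8 (it satisfies condition X1, it is classified as A1): it satisfies condition V1.
By R24 (it satisfies condition V1, it has attribute S1): it is flagged urgent.
By R26 (it is admitted, it is classified as N1): it has marker A.
By R35 (it is flagged urgent, it has marker A): it meets criterion Q.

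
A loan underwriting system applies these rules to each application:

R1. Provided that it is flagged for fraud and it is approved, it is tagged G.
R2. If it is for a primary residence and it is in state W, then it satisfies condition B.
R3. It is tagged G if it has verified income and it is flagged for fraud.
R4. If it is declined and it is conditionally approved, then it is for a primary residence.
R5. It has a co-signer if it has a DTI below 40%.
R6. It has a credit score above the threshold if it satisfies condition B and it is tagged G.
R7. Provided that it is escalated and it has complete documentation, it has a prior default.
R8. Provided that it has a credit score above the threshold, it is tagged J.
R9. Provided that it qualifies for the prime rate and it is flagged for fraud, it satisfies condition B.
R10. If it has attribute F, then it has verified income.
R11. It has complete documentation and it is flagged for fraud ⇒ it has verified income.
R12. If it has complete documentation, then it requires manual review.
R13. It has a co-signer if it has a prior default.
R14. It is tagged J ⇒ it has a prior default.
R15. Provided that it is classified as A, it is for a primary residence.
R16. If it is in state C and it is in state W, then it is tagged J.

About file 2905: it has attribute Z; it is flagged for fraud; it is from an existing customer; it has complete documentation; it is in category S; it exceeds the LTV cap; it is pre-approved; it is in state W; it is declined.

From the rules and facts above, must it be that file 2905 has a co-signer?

No

Forward chaining from the given facts derives: has verified income, requires manual review, is tagged G.
Rules concluding "it has a co-signer": R5 needs "it has a DTI below 40%"; R13 needs "it has a prior default" — none of these are established.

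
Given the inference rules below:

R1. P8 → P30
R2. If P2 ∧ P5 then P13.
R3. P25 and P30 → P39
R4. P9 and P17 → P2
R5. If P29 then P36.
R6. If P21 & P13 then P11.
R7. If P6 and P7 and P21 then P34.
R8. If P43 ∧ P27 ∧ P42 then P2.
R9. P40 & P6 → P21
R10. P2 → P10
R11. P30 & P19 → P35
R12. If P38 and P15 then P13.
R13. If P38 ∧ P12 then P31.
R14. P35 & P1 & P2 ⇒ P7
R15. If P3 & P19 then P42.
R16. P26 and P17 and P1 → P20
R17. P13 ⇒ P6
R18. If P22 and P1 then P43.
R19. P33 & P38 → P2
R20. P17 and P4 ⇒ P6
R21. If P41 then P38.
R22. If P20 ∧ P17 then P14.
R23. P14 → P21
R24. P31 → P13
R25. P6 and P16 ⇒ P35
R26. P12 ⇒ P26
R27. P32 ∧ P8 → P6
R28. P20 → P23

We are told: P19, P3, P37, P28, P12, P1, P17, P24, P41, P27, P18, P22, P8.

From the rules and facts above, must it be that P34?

P30  (by R1: P8)
P35  (by R11: P30, P19)
P42  (by R15: P3, P19)
P43  (by R18: P22, P1)
P38  (by R21: P41)
P26  (by R26: P12)
P2  (by R8: P43, P27, P42)
P31  (by R13: P38, P12)
P7  (by R14: P35, P1, P2)
P20  (by R16: P26, P17, P1)
P14  (by R22: P20, P17)
P21  (by R23: P14)
P13  (by R24: P31)
P6  (by R17: P13)
P34  (by R7: P6, P7, P21)

Yes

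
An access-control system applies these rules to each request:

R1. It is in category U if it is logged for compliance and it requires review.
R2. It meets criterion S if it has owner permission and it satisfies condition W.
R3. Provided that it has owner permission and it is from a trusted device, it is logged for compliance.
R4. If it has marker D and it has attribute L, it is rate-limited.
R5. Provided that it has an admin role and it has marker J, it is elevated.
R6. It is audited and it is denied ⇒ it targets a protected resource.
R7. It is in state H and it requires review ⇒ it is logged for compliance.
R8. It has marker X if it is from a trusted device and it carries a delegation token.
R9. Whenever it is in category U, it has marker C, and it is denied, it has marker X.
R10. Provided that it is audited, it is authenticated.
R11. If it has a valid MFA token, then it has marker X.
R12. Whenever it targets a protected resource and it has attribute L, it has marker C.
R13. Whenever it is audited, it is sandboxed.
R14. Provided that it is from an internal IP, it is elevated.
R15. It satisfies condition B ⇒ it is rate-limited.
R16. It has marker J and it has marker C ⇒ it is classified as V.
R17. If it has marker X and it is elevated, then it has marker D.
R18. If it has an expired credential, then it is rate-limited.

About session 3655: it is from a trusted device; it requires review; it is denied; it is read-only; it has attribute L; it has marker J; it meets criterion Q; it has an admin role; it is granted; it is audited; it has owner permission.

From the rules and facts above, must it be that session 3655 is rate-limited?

By R3 (it has owner permission, it is from a trusted device): it is logged for compliance.
By R5 (it has an admin role, it has marker J): it is elevated.
By R6 (it is audited, it is denied): it targets a protected resource.
By R12 (it targets a protected resource, it has attribute L): it has marker C.
By R1 (it is logged for compliance, it requires review): it is in category U.
By R9 (it is in category U, it has marker C, it is denied): it has marker X.
By R17 (it has marker X, it is elevated): it has marker D.
By R4 (it has marker D, it has attribute L): it is rate-limited.

Yes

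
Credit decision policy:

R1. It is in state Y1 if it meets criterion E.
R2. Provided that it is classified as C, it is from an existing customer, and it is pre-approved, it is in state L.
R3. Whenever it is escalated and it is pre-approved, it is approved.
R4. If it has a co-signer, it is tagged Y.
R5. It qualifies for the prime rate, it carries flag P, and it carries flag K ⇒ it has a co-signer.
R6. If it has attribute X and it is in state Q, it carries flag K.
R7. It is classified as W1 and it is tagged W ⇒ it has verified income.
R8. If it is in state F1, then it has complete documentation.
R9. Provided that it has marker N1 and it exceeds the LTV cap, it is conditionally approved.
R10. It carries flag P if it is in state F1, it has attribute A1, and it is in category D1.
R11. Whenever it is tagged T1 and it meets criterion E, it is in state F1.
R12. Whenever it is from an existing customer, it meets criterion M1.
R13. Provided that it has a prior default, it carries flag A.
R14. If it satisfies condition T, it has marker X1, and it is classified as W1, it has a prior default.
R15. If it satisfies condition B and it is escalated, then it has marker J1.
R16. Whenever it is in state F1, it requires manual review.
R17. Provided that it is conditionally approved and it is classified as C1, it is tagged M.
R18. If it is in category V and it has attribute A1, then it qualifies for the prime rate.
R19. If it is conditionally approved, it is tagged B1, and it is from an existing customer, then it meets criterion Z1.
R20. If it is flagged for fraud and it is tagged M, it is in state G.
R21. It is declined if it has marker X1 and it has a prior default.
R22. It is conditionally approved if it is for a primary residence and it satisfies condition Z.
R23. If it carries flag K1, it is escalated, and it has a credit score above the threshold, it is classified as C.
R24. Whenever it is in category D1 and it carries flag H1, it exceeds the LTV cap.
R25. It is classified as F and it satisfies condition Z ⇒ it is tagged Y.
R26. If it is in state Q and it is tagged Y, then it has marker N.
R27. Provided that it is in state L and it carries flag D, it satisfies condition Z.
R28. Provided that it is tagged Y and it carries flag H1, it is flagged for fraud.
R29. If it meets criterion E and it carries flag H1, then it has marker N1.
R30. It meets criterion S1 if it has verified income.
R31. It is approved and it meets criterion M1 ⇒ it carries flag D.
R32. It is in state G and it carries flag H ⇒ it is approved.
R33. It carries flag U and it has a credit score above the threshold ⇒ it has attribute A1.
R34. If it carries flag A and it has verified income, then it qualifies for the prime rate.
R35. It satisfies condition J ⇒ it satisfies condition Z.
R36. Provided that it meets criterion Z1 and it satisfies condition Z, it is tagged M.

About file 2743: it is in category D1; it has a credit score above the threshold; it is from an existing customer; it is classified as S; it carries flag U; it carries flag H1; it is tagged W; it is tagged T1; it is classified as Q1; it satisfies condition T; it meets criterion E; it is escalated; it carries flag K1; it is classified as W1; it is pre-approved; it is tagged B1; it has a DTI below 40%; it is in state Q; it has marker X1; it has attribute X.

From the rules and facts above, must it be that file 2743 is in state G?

Yes

By R3 (it is escalated, it is pre-approved): it is approved.
By R6 (it has attribute X, it is in state Q): it carries flag K.
By R7 (it is classified as W1, it is tagged W): it has verified income.
By R11 (it is tagged T1, it meets criterion E): it is in state F1.
By R12 (it is from an existing customer): it meets criterion M1.
By R14 (it satisfies condition T, it has marker X1, it is classified as W1): it has a prior default.
By R23 (it carries flag K1, it is escalated, it has a credit score above the threshold): it is classified as C.
By R24 (it is in category D1, it carries flag H1): it exceeds the LTV cap.
By R29 (it meets criterion E, it carries flag H1): it has marker N1.
By R31 (it is approved, it meets criterion M1): it carries flag D.
By R33 (it carries flag U, it has a credit score above the threshold): it has attribute A1.
By R2 (it is classified as C, it is from an existing customer, it is pre-approved): it is in state L.
By R9 (it has marker N1, it exceeds the LTV cap): it is conditionally approved.
By R10 (it is in state F1, it has attribute A1, it is in category D1): it carries flag P.
By R13 (it has a prior default): it carries flag A.
By R19 (it is conditionally approved, it is tagged B1, it is from an existing customer): it meets criterion Z1.
By R27 (it is in state L, it carries flag D): it satisfies condition Z.
By R34 (it carries flag A, it has verified income): it qualifies for the prime rate.
By R36 (it meets criterion Z1, it satisfies condition Z): it is tagged M.
By R5 (it qualifies for the prime rate, it carries flag P, it carries flag K): it has a co-signer.
By R4 (it has a co-signer): it is tagged Y.
By R28 (it is tagged Y, it carries flag H1): it is flagged for fraud.
By R20 (it is flagged for fraud, it is tagged M): it is in state G.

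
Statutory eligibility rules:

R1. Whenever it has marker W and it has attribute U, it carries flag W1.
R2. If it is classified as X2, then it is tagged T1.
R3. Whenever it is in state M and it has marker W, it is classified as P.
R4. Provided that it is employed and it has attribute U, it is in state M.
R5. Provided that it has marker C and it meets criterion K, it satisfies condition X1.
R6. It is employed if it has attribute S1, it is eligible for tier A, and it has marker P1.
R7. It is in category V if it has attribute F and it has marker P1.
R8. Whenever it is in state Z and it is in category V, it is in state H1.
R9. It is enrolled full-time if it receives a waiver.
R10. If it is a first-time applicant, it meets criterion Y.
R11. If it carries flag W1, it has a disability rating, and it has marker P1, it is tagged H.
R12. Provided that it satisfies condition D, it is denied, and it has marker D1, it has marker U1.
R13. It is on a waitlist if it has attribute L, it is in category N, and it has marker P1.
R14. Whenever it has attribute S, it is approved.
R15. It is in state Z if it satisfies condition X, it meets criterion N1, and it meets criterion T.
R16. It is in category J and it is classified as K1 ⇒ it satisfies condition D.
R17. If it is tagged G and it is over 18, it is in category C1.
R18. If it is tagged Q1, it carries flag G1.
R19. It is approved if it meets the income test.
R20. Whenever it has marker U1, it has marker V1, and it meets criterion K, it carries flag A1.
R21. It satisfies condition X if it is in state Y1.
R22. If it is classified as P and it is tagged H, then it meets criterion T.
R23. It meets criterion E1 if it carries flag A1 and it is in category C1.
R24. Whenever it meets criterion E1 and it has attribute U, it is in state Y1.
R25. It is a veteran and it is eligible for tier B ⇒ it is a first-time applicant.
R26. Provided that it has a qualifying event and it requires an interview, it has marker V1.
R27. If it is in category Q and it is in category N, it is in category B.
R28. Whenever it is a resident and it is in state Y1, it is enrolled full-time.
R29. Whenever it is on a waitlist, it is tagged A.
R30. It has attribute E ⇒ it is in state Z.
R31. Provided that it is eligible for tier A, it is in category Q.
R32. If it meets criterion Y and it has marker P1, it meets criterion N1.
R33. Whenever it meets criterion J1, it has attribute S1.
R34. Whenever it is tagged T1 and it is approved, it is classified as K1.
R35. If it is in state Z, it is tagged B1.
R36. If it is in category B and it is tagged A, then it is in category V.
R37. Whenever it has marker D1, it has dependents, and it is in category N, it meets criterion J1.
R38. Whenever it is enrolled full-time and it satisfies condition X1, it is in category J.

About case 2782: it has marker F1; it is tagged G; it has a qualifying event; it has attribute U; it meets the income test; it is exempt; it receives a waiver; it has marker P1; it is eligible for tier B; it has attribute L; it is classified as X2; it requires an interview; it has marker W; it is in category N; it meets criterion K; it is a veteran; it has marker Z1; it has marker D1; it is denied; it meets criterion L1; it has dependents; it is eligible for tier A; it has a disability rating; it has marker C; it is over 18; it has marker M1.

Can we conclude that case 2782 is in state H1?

Yes

By R1 (it has marker W, it has attribute U): it carries flag W1.
By R2 (it is classified as X2): it is tagged T1.
By R5 (it has marker C, it meets criterion K): it satisfies condition X1.
By R9 (it receives a waiver): it is enrolled full-time.
By R11 (it carries flag W1, it has a disability rating, it has marker P1): it is tagged H.
By R13 (it has attribute L, it is in category N, it has marker P1): it is on a waitlist.
By R17 (it is tagged G, it is over 18): it is in category C1.
By R19 (it meets the income test): it is approved.
By R25 (it is a veteran, it is eligible for tier B): it is a first-time applicant.
By R26 (it has a qualifying event, it requires an interview): it has marker V1.
By R29 (it is on a waitlist): it is tagged A.
By R31 (it is eligible for tier A): it is in category Q.
By R34 (it is tagged T1, it is approved): it is classified as K1.
By R37 (it has marker D1, it has dependents, it is in category N): it meets criterion J1.
By R38 (it is enrolled full-time, it satisfies condition X1): it is in category J.
By R10 (it is a first-time applicant): it meets criterion Y.
By R16 (it is in category J, it is classified as K1): it satisfies condition D.
By R27 (it is in category Q, it is in category N): it is in category B.
By R32 (it meets criterion Y, it has marker P1): it meets criterion N1.
By R33 (it meets criterion J1): it has attribute S1.
By R36 (it is in category B, it is tagged A): it is in category V.
By R6 (it has attribute S1, it is eligible for tier A, it has marker P1): it is employed.
By R12 (it satisfies condition D, it is denied, it has marker D1): it has marker U1.
By R20 (it has marker U1, it has marker V1, it meets criterion K): it carries flag A1.
By R23 (it carries flag A1, it is in category C1): it meets criterion E1.
By R24 (it meets criterion E1, it has attribute U): it is in state Y1.
By R4 (it is employed, it has attribute U): it is in state M.
By R21 (it is in state Y1): it satisfies condition X.
By R3 (it is in state M, it has marker W): it is classified as P.
By R22 (it is classified as P, it is tagged H): it meets criterion T.
By R15 (it satisfies condition X, it meets criterion N1, it meets criterion T): it is in state Z.
By R8 (it is in state Z, it is in category V): it is in state H1.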